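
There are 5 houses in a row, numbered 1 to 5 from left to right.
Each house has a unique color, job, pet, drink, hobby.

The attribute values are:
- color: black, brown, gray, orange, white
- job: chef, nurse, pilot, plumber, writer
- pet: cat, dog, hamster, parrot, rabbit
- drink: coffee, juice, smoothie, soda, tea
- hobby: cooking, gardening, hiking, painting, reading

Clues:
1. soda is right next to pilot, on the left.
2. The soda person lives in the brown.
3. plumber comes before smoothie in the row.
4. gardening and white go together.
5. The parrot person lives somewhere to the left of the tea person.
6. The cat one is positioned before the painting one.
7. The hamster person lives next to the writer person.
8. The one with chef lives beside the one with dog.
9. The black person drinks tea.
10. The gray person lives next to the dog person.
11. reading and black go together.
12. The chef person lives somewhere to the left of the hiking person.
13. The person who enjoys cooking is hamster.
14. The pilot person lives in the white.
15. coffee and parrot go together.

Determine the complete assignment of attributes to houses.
Solution:

House | Color | Job | Pet | Drink | Hobby
-----------------------------------------
  1   | gray | chef | hamster | juice | cooking
  2   | brown | writer | dog | soda | hiking
  3   | white | pilot | parrot | coffee | gardening
  4   | black | plumber | cat | tea | reading
  5   | orange | nurse | rabbit | smoothie | painting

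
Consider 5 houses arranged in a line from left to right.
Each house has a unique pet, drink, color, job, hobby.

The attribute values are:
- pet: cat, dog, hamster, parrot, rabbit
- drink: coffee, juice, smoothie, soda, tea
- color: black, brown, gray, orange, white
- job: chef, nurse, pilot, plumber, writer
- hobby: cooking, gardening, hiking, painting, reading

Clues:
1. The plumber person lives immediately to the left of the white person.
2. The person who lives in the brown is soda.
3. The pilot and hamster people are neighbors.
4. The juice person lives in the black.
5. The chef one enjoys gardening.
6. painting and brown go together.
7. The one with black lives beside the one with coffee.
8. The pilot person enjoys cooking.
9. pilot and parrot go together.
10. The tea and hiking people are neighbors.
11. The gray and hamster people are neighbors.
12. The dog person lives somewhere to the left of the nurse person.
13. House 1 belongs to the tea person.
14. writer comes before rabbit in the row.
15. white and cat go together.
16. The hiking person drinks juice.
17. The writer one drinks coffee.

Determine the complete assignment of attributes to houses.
Solution:

House | Pet | Drink | Color | Job | Hobby
-----------------------------------------
  1   | parrot | tea | gray | pilot | cooking
  2   | hamster | juice | black | plumber | hiking
  3   | cat | coffee | white | writer | reading
  4   | dog | smoothie | orange | chef | gardening
  5   | rabbit | soda | brown | nurse | painting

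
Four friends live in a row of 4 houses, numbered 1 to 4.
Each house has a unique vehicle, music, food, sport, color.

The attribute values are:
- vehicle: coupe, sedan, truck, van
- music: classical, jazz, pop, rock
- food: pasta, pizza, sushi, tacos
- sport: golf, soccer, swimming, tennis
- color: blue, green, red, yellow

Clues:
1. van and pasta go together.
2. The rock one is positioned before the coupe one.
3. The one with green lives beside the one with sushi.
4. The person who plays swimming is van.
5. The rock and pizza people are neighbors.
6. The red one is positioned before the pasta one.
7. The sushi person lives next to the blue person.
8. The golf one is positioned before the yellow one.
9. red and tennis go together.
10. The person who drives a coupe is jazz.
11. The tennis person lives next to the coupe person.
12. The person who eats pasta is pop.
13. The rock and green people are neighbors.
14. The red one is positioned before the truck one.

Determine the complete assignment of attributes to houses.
Solution:

House | Vehicle | Music | Food | Sport | Color
----------------------------------------------
  1   | sedan | rock | tacos | tennis | red
  2   | coupe | jazz | pizza | golf | green
  3   | truck | classical | sushi | soccer | yellow
  4   | van | pop | pasta | swimming | blue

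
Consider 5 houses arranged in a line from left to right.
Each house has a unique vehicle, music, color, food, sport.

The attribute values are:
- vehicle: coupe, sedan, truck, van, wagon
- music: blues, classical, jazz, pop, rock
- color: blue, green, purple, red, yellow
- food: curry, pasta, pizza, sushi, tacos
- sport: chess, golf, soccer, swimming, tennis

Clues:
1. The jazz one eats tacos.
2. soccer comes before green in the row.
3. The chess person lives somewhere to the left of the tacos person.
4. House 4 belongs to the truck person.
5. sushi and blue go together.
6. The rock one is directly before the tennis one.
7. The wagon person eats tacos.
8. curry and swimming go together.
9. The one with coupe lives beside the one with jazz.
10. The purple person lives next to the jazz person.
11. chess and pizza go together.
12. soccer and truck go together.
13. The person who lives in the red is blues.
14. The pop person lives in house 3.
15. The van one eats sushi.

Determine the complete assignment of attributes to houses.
Solution:

House | Vehicle | Music | Color | Food | Sport
----------------------------------------------
  1   | coupe | rock | purple | pizza | chess
  2   | wagon | jazz | yellow | tacos | tennis
  3   | van | pop | blue | sushi | golf
  4   | truck | blues | red | pasta | soccer
  5   | sedan | classical | green | curry | swimming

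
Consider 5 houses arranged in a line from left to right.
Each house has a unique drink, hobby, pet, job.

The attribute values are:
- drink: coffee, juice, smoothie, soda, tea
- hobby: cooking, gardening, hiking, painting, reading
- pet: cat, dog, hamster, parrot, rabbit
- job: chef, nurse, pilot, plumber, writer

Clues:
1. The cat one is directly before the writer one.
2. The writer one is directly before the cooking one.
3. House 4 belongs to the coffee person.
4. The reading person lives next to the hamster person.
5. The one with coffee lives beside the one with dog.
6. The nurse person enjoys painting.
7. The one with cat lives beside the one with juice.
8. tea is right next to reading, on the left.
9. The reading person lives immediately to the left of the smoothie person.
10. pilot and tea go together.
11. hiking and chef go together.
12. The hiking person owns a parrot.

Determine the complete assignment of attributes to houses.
Solution:

House | Drink | Hobby | Pet | Job
---------------------------------
  1   | tea | gardening | cat | pilot
  2   | juice | reading | rabbit | writer
  3   | smoothie | cooking | hamster | plumber
  4   | coffee | hiking | parrot | chef
  5   | soda | painting | dog | nurse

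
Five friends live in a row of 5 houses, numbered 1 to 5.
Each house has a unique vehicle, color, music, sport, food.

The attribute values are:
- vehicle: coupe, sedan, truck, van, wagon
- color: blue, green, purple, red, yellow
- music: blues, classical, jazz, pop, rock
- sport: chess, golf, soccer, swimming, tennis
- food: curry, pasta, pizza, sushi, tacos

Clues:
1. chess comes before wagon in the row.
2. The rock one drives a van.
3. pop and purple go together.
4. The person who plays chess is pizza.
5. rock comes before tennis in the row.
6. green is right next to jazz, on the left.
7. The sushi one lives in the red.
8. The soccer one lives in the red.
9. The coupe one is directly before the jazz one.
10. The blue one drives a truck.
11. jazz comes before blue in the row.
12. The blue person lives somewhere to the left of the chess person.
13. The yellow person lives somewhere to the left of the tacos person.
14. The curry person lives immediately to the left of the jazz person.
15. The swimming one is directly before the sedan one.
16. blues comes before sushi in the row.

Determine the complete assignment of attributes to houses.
Solution:

House | Vehicle | Color | Music | Sport | Food
----------------------------------------------
  1   | coupe | green | blues | swimming | curry
  2   | sedan | red | jazz | soccer | sushi
  3   | truck | blue | classical | golf | pasta
  4   | van | yellow | rock | chess | pizza
  5   | wagon | purple | pop | tennis | tacos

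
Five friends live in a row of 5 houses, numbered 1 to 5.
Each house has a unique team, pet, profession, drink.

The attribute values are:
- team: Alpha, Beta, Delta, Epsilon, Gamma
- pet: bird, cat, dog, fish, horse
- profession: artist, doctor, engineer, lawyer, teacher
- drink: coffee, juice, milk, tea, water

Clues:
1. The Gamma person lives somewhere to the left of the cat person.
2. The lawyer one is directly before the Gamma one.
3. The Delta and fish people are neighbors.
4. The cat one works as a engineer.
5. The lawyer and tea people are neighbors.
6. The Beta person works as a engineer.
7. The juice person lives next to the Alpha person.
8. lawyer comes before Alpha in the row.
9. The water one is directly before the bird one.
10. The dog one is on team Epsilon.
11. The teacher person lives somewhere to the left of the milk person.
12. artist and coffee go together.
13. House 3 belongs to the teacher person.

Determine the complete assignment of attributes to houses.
Solution:

House | Team | Pet | Profession | Drink
---------------------------------------
  1   | Epsilon | dog | lawyer | water
  2   | Gamma | bird | doctor | tea
  3   | Delta | horse | teacher | juice
  4   | Alpha | fish | artist | coffee
  5   | Beta | cat | engineer | milk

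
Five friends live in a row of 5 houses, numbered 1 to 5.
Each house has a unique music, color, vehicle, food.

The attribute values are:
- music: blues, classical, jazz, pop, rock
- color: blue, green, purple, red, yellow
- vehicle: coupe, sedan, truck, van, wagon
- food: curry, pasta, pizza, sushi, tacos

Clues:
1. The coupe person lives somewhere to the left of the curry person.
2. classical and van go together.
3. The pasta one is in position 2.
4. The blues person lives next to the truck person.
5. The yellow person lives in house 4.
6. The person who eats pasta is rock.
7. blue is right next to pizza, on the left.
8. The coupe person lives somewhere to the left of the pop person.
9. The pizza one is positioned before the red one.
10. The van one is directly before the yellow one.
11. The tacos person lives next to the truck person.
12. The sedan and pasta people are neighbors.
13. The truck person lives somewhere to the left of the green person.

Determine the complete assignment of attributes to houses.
Solution:

House | Music | Color | Vehicle | Food
--------------------------------------
  1   | blues | purple | sedan | tacos
  2   | rock | blue | truck | pasta
  3   | classical | green | van | pizza
  4   | jazz | yellow | coupe | sushi
  5   | pop | red | wagon | curry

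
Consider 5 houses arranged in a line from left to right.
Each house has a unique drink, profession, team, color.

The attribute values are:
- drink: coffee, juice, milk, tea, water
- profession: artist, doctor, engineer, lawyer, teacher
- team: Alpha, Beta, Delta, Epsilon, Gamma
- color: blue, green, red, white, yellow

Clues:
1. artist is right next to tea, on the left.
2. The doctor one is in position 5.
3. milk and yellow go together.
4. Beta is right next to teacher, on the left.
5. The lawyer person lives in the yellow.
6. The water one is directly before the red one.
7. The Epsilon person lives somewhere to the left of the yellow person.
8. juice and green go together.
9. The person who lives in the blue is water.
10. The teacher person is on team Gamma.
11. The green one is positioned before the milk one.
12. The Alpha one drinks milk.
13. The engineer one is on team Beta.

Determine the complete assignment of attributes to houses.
Solution:

House | Drink | Profession | Team | Color
-----------------------------------------
  1   | water | artist | Epsilon | blue
  2   | tea | engineer | Beta | red
  3   | juice | teacher | Gamma | green
  4   | milk | lawyer | Alpha | yellow
  5   | coffee | doctor | Delta | white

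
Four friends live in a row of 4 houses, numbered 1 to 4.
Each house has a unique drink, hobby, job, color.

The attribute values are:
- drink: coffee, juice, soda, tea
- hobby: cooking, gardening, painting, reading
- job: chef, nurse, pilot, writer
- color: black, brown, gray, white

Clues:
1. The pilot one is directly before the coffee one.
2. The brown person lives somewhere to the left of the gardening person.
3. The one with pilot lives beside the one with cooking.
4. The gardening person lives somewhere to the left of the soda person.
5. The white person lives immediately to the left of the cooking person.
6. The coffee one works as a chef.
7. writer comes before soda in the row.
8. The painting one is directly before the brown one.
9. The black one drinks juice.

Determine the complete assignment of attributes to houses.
Solution:

House | Drink | Hobby | Job | Color
-----------------------------------
  1   | tea | painting | pilot | white
  2   | coffee | cooking | chef | brown
  3   | juice | gardening | writer | black
  4   | soda | reading | nurse | gray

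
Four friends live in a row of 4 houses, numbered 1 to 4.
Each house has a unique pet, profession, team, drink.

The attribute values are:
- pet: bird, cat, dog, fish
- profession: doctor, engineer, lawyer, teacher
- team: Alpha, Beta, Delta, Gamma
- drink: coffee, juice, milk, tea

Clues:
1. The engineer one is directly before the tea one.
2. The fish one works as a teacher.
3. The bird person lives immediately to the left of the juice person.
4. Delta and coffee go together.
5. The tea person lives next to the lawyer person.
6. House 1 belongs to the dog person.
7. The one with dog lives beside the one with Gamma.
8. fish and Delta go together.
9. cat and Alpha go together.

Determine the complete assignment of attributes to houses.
Solution:

House | Pet | Profession | Team | Drink
---------------------------------------
  1   | dog | engineer | Beta | milk
  2   | bird | doctor | Gamma | tea
  3   | cat | lawyer | Alpha | juice
  4   | fish | teacher | Delta | coffee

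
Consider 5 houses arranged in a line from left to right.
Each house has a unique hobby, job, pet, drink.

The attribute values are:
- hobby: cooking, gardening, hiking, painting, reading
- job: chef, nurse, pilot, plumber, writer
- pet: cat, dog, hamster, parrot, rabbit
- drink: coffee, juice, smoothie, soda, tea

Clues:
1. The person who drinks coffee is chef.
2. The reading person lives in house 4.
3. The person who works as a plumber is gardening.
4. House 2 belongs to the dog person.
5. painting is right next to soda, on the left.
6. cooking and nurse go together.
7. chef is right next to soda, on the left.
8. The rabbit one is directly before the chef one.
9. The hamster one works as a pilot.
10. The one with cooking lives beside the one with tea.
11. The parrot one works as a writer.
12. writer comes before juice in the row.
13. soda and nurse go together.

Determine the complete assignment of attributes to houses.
Solution:

House | Hobby | Job | Pet | Drink
---------------------------------
  1   | gardening | plumber | rabbit | smoothie
  2   | painting | chef | dog | coffee
  3   | cooking | nurse | cat | soda
  4   | reading | writer | parrot | tea
  5   | hiking | pilot | hamster | juice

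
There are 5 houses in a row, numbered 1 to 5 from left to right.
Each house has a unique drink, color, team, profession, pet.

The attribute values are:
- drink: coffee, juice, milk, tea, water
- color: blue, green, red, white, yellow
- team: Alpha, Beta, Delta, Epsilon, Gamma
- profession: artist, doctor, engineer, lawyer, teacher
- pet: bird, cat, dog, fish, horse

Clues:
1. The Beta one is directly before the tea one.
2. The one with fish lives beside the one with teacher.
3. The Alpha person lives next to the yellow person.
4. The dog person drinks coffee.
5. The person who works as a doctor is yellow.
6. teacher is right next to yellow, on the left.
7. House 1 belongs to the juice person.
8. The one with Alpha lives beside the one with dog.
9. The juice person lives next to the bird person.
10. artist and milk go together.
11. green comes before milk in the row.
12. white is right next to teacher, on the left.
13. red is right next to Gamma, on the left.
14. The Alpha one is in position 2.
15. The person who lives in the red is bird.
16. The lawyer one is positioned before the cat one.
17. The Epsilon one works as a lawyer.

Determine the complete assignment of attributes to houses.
Solution:

House | Drink | Color | Team | Profession | Pet
-----------------------------------------------
  1   | juice | white | Beta | engineer | fish
  2   | tea | red | Alpha | teacher | bird
  3   | coffee | yellow | Gamma | doctor | dog
  4   | water | green | Epsilon | lawyer | horse
  5   | milk | blue | Delta | artist | cat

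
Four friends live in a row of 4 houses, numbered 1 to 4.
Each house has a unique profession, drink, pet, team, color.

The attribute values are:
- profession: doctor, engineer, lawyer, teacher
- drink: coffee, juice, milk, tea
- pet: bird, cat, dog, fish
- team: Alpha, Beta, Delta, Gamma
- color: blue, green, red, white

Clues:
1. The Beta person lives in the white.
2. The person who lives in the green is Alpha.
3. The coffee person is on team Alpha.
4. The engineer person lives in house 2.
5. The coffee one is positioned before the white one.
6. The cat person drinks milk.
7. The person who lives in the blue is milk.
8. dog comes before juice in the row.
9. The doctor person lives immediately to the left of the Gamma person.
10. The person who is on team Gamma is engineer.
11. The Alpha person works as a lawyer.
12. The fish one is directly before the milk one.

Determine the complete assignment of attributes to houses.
Solution:

House | Profession | Drink | Pet | Team | Color
-----------------------------------------------
  1   | doctor | tea | fish | Delta | red
  2   | engineer | milk | cat | Gamma | blue
  3   | lawyer | coffee | dog | Alpha | green
  4   | teacher | juice | bird | Beta | white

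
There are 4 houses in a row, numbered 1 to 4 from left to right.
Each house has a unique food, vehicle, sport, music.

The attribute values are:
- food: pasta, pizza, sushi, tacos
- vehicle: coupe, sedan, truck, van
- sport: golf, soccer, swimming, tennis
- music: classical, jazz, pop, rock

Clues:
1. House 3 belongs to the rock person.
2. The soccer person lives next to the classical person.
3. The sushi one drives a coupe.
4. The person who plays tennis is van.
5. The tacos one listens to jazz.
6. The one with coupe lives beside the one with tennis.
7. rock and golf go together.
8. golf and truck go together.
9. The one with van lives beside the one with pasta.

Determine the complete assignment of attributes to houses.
Solution:

House | Food | Vehicle | Sport | Music
--------------------------------------
  1   | sushi | coupe | soccer | pop
  2   | pizza | van | tennis | classical
  3   | pasta | truck | golf | rock
  4   | tacos | sedan | swimming | jazz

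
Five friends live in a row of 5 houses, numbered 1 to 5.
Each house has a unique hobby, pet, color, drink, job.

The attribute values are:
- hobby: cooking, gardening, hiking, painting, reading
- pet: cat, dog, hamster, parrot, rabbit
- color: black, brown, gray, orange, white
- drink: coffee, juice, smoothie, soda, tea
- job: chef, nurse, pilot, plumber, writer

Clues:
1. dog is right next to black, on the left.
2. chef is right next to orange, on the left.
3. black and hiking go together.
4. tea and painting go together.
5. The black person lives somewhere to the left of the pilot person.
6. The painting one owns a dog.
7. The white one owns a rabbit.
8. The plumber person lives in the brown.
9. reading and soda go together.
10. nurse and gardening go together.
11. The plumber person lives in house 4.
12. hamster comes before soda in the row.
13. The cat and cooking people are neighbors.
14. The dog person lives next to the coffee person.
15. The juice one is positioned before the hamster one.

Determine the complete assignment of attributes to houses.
Solution:

House | Hobby | Pet | Color | Drink | Job
-----------------------------------------
  1   | painting | dog | gray | tea | writer
  2   | hiking | parrot | black | coffee | chef
  3   | gardening | cat | orange | juice | nurse
  4   | cooking | hamster | brown | smoothie | plumber
  5   | reading | rabbit | white | soda | pilot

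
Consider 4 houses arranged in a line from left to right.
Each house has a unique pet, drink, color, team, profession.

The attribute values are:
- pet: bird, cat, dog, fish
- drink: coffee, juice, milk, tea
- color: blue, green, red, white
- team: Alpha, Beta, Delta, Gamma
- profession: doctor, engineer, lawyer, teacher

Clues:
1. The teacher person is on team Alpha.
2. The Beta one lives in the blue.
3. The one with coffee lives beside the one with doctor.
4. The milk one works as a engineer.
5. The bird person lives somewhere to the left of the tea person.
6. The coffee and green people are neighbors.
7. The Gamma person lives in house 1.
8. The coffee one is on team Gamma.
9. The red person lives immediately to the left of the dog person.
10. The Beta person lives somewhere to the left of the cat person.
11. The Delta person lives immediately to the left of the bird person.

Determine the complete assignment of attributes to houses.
Solution:

House | Pet | Drink | Color | Team | Profession
-----------------------------------------------
  1   | fish | coffee | red | Gamma | lawyer
  2   | dog | juice | green | Delta | doctor
  3   | bird | milk | blue | Beta | engineer
  4   | cat | tea | white | Alpha | teacher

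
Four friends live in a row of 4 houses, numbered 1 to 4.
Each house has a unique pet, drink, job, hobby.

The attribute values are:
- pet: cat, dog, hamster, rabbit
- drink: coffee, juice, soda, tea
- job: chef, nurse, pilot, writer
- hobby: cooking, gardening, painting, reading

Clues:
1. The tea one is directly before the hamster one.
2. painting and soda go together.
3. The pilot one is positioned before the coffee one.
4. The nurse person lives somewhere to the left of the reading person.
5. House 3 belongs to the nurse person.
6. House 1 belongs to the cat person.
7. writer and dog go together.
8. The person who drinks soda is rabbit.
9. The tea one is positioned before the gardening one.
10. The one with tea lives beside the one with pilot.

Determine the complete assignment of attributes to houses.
Solution:

House | Pet | Drink | Job | Hobby
---------------------------------
  1   | cat | tea | chef | cooking
  2   | hamster | juice | pilot | gardening
  3   | rabbit | soda | nurse | painting
  4   | dog | coffee | writer | reading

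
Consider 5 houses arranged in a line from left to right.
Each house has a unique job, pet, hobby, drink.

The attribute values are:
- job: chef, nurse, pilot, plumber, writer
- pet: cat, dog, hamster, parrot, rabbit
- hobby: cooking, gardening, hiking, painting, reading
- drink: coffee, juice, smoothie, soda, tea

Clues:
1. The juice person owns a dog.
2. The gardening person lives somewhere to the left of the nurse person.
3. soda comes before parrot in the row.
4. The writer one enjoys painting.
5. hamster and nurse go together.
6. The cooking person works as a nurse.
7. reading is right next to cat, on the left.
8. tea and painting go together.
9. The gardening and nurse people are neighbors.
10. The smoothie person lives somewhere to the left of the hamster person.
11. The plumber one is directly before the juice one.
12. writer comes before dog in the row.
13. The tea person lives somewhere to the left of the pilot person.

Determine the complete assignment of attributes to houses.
Solution:

House | Job | Pet | Hobby | Drink
---------------------------------
  1   | chef | rabbit | reading | soda
  2   | writer | cat | painting | tea
  3   | plumber | parrot | hiking | smoothie
  4   | pilot | dog | gardening | juice
  5   | nurse | hamster | cooking | coffee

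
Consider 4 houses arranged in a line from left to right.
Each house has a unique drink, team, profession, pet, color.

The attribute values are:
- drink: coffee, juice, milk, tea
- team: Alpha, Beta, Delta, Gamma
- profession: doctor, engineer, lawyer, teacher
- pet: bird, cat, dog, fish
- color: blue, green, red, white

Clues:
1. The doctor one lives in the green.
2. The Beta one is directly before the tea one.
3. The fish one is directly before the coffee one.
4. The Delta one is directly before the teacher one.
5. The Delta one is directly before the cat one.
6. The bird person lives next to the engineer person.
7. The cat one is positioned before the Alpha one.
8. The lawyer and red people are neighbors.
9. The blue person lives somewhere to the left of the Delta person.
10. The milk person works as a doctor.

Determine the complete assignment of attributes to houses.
Solution:

House | Drink | Team | Profession | Pet | Color
-----------------------------------------------
  1   | juice | Beta | lawyer | bird | blue
  2   | tea | Delta | engineer | fish | red
  3   | coffee | Gamma | teacher | cat | white
  4   | milk | Alpha | doctor | dog | green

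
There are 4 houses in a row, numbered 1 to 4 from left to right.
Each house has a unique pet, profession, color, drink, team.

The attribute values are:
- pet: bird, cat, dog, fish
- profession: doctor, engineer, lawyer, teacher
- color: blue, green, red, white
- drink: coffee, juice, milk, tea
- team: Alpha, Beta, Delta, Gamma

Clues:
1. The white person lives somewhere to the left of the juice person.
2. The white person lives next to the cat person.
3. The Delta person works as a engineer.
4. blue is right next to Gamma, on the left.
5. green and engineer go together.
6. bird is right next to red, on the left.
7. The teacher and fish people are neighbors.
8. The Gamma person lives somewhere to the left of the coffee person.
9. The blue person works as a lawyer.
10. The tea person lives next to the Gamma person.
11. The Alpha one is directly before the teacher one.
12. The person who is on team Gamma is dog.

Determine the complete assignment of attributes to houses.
Solution:

House | Pet | Profession | Color | Drink | Team
-----------------------------------------------
  1   | bird | lawyer | blue | tea | Alpha
  2   | dog | teacher | red | milk | Gamma
  3   | fish | doctor | white | coffee | Beta
  4   | cat | engineer | green | juice | Delta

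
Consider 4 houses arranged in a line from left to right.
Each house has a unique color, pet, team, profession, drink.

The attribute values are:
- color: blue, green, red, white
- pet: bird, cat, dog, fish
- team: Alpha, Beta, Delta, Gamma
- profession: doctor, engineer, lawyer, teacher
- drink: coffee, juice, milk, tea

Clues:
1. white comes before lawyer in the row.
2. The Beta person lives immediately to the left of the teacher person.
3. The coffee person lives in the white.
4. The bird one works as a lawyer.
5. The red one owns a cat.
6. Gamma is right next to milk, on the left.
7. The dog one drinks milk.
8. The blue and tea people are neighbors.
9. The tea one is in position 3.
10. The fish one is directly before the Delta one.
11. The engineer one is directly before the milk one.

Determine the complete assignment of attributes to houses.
Solution:

House | Color | Pet | Team | Profession | Drink
-----------------------------------------------
  1   | white | fish | Gamma | engineer | coffee
  2   | blue | dog | Delta | doctor | milk
  3   | green | bird | Beta | lawyer | tea
  4   | red | cat | Alpha | teacher | juice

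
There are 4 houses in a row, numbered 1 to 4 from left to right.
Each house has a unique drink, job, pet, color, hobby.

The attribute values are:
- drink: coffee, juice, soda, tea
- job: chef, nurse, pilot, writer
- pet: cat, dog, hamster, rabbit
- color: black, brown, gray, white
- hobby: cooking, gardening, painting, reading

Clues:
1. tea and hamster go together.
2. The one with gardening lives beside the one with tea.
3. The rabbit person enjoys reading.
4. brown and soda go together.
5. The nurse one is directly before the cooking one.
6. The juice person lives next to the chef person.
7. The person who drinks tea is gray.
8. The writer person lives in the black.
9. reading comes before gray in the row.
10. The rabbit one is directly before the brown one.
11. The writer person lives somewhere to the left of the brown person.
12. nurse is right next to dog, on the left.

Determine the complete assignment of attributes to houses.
Solution:

House | Drink | Job | Pet | Color | Hobby
-----------------------------------------
  1   | juice | writer | rabbit | black | reading
  2   | soda | chef | cat | brown | gardening
  3   | tea | nurse | hamster | gray | painting
  4   | coffee | pilot | dog | white | cooking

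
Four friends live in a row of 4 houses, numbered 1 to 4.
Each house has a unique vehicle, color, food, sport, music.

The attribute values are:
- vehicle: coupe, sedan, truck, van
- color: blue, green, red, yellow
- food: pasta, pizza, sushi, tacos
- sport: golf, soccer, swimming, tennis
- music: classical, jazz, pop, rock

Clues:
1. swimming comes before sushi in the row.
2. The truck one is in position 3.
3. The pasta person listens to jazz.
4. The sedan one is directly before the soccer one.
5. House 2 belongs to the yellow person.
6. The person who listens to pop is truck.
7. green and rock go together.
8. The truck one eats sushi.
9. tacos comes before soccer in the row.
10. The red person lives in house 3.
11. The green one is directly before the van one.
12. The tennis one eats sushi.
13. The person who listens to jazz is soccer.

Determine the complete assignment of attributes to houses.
Solution:

House | Vehicle | Color | Food | Sport | Music
----------------------------------------------
  1   | sedan | green | tacos | swimming | rock
  2   | van | yellow | pasta | soccer | jazz
  3   | truck | red | sushi | tennis | pop
  4   | coupe | blue | pizza | golf | classical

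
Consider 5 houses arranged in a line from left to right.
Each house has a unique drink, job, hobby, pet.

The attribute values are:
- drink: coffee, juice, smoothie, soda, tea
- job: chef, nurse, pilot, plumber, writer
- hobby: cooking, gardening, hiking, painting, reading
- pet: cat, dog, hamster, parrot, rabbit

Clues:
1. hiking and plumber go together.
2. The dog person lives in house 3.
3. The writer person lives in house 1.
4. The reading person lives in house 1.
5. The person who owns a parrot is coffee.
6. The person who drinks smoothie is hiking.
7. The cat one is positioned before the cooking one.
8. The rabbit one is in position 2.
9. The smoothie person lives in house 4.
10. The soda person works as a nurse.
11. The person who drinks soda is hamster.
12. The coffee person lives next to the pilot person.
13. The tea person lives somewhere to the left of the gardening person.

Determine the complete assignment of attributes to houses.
Solution:

House | Drink | Job | Hobby | Pet
---------------------------------
  1   | coffee | writer | reading | parrot
  2   | tea | pilot | painting | rabbit
  3   | juice | chef | gardening | dog
  4   | smoothie | plumber | hiking | cat
  5   | soda | nurse | cooking | hamster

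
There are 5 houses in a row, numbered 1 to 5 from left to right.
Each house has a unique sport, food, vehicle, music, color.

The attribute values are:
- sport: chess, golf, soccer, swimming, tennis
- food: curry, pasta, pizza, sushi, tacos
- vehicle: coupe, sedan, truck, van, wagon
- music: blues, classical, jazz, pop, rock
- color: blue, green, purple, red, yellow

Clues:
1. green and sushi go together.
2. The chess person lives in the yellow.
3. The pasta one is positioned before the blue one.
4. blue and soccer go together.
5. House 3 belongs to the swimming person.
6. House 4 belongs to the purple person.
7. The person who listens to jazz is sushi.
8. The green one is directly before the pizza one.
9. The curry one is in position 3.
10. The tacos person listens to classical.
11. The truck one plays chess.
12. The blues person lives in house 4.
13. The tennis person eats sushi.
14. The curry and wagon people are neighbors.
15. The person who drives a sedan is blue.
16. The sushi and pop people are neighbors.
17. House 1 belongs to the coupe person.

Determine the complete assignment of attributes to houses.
Solution:

House | Sport | Food | Vehicle | Music | Color
----------------------------------------------
  1   | tennis | sushi | coupe | jazz | green
  2   | chess | pizza | truck | pop | yellow
  3   | swimming | curry | van | rock | red
  4   | golf | pasta | wagon | blues | purple
  5   | soccer | tacos | sedan | classical | blue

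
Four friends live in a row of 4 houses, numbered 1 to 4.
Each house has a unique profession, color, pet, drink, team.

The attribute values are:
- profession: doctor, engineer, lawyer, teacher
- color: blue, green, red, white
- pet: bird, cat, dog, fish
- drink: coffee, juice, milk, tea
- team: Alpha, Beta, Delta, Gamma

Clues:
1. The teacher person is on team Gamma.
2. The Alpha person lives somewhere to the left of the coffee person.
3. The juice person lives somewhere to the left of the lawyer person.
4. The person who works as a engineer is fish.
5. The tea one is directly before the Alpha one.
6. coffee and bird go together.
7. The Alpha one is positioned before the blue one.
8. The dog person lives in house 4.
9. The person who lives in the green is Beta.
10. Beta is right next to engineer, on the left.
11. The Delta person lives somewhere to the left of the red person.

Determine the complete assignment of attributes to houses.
Solution:

House | Profession | Color | Pet | Drink | Team
-----------------------------------------------
  1   | doctor | green | cat | tea | Beta
  2   | engineer | white | fish | juice | Alpha
  3   | lawyer | blue | bird | coffee | Delta
  4   | teacher | red | dog | milk | Gamma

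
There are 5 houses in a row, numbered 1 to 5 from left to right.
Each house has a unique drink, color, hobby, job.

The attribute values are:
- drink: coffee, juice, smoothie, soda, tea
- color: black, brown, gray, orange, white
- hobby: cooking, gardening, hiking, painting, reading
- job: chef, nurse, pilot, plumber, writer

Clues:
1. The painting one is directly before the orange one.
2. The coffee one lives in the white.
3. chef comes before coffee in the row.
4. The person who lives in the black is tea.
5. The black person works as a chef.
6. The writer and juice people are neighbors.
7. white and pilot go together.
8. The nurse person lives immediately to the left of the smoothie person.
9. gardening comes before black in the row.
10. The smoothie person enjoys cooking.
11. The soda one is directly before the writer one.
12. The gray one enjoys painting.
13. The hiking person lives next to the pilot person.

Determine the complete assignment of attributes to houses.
Solution:

House | Drink | Color | Hobby | Job
-----------------------------------
  1   | soda | gray | painting | nurse
  2   | smoothie | orange | cooking | writer
  3   | juice | brown | gardening | plumber
  4   | tea | black | hiking | chef
  5   | coffee | white | reading | pilot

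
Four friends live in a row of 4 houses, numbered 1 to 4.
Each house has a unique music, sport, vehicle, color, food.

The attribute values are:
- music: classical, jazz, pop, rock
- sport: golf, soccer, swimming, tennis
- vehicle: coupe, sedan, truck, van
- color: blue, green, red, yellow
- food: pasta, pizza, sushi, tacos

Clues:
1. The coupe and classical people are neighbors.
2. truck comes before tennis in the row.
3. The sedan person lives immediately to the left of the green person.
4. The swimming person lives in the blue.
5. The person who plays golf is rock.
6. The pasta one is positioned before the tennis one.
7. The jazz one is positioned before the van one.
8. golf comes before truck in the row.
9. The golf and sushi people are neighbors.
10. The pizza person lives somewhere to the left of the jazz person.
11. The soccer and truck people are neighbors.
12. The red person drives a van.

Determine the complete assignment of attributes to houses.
Solution:

House | Music | Sport | Vehicle | Color | Food
----------------------------------------------
  1   | rock | golf | sedan | yellow | pizza
  2   | jazz | soccer | coupe | green | sushi
  3   | classical | swimming | truck | blue | pasta
  4   | pop | tennis | van | red | tacos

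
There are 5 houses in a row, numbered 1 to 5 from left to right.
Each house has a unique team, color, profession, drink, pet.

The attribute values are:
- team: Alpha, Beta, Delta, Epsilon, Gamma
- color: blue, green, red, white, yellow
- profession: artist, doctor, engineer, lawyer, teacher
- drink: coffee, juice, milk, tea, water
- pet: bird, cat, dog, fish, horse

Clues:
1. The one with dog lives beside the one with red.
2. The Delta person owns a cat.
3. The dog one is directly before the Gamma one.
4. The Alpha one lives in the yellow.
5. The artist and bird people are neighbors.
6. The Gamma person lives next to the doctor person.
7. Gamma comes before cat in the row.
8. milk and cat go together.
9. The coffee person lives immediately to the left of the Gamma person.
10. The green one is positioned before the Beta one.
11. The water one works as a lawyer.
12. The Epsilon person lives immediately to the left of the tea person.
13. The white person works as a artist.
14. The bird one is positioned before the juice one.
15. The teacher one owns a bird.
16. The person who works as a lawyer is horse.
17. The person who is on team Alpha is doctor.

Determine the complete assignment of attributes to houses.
Solution:

House | Team | Color | Profession | Drink | Pet
-----------------------------------------------
  1   | Epsilon | white | artist | coffee | dog
  2   | Gamma | red | teacher | tea | bird
  3   | Alpha | yellow | doctor | juice | fish
  4   | Delta | green | engineer | milk | cat
  5   | Beta | blue | lawyer | water | horse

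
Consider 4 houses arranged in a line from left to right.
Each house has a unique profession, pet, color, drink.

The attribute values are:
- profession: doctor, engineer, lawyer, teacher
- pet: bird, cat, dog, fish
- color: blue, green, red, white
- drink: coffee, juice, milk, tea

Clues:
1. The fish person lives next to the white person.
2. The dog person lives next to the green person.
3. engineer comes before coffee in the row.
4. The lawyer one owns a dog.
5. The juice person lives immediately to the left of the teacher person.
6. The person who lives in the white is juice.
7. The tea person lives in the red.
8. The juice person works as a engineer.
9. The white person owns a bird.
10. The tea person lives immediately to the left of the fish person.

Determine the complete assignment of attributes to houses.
Solution:

House | Profession | Pet | Color | Drink
----------------------------------------
  1   | lawyer | dog | red | tea
  2   | doctor | fish | green | milk
  3   | engineer | bird | white | juice
  4   | teacher | cat | blue | coffee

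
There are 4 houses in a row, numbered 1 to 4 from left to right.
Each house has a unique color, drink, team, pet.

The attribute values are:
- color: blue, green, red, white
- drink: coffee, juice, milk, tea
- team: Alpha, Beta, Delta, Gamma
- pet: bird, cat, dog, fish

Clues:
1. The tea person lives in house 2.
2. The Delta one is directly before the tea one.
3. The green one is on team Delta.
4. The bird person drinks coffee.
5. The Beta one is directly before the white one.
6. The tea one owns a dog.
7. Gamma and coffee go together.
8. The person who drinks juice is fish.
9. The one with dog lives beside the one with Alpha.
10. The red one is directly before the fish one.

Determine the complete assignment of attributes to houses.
Solution:

House | Color | Drink | Team | Pet
----------------------------------
  1   | green | milk | Delta | cat
  2   | red | tea | Beta | dog
  3   | white | juice | Alpha | fish
  4   | blue | coffee | Gamma | bird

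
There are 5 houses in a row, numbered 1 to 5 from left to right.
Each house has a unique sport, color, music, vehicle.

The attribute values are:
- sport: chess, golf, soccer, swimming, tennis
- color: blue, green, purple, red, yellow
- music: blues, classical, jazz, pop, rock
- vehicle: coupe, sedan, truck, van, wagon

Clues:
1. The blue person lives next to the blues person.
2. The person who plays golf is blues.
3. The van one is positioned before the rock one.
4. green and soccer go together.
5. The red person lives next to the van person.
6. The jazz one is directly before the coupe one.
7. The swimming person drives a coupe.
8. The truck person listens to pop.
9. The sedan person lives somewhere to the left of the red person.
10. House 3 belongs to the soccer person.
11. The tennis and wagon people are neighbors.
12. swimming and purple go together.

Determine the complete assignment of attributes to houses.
Solution:

House | Sport | Color | Music | Vehicle
---------------------------------------
  1   | tennis | blue | classical | sedan
  2   | golf | red | blues | wagon
  3   | soccer | green | jazz | van
  4   | swimming | purple | rock | coupe
  5   | chess | yellow | pop | truck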